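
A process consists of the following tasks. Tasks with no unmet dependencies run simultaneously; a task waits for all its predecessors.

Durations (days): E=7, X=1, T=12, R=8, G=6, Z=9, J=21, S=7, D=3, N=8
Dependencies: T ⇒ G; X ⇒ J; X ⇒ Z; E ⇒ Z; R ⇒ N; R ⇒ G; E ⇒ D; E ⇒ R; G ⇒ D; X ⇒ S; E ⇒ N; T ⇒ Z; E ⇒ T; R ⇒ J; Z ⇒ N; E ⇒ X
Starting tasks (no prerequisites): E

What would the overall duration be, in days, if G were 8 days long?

36

As given, the longest chain is E→T→Z→N = 7+12+9+8 = 36, so the finish is 36 days.
G is off the critical path — its longest chain is 28 days, giving 8 of slack.
The critical path is still E→T→Z→N; finish is now 36 days.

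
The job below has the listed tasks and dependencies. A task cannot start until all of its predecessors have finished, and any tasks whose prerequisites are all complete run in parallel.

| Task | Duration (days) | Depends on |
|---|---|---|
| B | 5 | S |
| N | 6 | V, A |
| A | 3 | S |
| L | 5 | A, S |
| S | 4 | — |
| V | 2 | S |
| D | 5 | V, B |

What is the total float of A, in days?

1

Critical path: S→B→D = 4+5+5 = 14, so the finish is 14 days.
A finishes as early as 7 and must finish by 8.
Slack of A = 5 − 4 = 1 day.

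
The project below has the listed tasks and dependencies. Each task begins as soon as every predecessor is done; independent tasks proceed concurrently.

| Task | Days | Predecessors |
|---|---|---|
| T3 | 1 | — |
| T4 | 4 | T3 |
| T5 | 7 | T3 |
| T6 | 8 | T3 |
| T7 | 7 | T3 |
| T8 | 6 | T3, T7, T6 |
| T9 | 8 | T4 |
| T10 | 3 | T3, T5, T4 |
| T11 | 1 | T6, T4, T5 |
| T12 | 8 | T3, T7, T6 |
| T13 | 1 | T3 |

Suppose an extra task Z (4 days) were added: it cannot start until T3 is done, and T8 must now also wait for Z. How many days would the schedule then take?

Originally the schedule takes 17 days.
With Z inserted, T8 now waits for max(T3, T7, T6, Z).
New critical path: T3→T6→T12 = 1+8+8 = 17 ⇒ 17 days.

17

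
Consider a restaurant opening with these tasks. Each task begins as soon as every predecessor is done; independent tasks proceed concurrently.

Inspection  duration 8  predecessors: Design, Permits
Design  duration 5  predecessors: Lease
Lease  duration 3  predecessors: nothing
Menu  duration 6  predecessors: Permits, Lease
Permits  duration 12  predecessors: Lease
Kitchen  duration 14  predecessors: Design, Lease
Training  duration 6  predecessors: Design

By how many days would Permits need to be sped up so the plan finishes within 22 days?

1

Current finish: 23 days; target: 22.
Permits is on every critical path, so each day cut from Permits cuts the finish by one (this holds down to a finish of 22).
Need 23 − 22 = 1 day off Permits → Permits becomes 11 days, finish becomes 22.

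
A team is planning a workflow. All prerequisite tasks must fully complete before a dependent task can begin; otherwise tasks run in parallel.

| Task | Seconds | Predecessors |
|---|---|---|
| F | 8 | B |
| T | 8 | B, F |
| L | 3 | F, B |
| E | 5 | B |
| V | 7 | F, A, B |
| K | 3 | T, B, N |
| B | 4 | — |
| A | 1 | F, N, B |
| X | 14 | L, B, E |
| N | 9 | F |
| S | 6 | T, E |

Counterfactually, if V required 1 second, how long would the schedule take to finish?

Baseline: B→F→N→A→V = 4+8+9+1+7 = 29 → 29 seconds.
V lies on that path, so at 1 second the path becomes 23 seconds.
Now B→F→L→X = 4+8+3+14 = 29 is longest, so the finish becomes 29 seconds.

29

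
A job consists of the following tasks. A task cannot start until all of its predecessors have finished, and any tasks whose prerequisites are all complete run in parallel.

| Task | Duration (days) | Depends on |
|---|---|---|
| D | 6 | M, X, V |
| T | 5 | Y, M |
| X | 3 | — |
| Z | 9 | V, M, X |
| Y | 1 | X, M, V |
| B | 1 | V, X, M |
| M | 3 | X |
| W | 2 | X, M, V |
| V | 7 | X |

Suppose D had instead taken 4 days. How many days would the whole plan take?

Actual critical path: X→V→Z = 3+7+9 = 19 ⇒ 19 days.
D has 3 days of float (longest path through it is 16).
The critical path is still X→V→Z; finish is now 19 days.

19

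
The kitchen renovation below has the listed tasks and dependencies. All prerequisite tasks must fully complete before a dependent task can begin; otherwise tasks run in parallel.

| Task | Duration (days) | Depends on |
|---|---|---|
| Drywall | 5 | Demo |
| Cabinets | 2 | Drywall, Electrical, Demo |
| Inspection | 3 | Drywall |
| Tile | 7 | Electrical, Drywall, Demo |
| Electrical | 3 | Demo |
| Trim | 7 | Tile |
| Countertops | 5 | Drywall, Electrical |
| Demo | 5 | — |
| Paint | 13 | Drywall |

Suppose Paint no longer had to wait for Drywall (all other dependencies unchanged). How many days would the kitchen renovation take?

Original critical path: Demo→Drywall→Tile→Trim = 5+5+7+7 = 24 ⇒ 24 days.
Without Drywall→Paint, Paint's earliest start moves from 10 to 0.
New critical path: Demo→Drywall→Tile→Trim = 5+5+7+7 = 24 ⇒ 24 days.

24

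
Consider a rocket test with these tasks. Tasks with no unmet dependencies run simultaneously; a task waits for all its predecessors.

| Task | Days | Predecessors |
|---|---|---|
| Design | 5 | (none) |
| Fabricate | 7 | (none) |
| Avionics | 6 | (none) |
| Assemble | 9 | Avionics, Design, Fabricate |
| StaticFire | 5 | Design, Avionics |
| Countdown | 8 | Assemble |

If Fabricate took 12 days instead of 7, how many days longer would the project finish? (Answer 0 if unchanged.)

Critical path before the change: Fabricate→Assemble→Countdown = 7+9+8 = 24 giving 24 days.
Fabricate is on the critical path; changing it to 12 makes that path 29 days.
That remains the longest chain; total 29 days.
Change in finish: 29 − 24 = +5 days.

5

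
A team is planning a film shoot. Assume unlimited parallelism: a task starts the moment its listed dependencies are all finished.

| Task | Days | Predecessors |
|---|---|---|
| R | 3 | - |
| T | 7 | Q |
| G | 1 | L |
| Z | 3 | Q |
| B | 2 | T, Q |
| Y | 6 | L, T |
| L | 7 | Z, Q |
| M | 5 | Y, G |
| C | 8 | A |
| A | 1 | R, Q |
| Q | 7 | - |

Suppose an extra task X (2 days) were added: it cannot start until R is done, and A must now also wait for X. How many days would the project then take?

28

Originally the project takes 28 days.
With X inserted, A now waits for max(R, Q, X).
New critical path: Q→Z→L→Y→M = 7+3+7+6+5 = 28 ⇒ 28 days.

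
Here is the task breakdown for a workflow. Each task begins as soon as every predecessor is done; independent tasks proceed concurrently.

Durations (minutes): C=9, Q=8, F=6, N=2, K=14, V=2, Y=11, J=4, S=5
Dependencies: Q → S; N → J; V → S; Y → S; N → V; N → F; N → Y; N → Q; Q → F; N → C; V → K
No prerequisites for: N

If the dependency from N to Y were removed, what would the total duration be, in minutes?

With the dependency in place, N→V→K = 2+2+14 = 18 sets the finish at 18 minutes.
Without N→Y, Y's earliest start moves from 2 to 0.
New critical path: N→V→K = 2+2+14 = 18 ⇒ 18 minutes.

18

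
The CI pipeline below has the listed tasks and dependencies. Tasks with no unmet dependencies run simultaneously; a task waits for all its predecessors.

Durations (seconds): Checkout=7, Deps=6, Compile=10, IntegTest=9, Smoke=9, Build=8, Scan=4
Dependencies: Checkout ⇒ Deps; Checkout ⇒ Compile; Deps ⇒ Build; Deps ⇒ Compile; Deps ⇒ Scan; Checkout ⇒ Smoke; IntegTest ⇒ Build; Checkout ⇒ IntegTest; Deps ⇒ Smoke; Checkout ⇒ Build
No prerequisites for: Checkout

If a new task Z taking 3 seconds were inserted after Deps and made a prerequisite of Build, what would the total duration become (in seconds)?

24

Originally the job takes 24 seconds.
With Z inserted, Build now waits for max(Deps, Checkout, IntegTest, Z).
New critical path: Checkout→Deps→Z→Build = 7+6+3+8 = 24 ⇒ 24 seconds.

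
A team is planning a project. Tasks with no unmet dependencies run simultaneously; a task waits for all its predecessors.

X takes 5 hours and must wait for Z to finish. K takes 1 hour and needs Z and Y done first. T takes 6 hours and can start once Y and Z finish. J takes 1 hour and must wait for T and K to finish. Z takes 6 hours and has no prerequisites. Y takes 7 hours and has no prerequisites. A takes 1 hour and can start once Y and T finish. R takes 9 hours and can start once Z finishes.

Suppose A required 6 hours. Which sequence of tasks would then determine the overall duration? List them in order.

Y, T, A

The binding path is Z→R = 6+9 = 15; finish at 15 hours.
A has 1 hour of float (longest path through it is 14).
The binding chain switches to Y→T→A = 7+6+6 = 19; finish 19 hours.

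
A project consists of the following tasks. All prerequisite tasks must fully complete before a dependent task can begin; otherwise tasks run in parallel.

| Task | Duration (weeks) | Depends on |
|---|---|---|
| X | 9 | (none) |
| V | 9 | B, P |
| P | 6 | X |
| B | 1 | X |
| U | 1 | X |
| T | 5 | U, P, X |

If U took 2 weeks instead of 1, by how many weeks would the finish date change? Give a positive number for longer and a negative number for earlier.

0

Actual critical path: X→P→V = 9+6+9 = 24 ⇒ 24 weeks.
The longest path through U is only 15 weeks, so U has float 9.
No other chain overtakes it, so the finish is 24 weeks.
Change in finish: 24 − 24 = +0 weeks.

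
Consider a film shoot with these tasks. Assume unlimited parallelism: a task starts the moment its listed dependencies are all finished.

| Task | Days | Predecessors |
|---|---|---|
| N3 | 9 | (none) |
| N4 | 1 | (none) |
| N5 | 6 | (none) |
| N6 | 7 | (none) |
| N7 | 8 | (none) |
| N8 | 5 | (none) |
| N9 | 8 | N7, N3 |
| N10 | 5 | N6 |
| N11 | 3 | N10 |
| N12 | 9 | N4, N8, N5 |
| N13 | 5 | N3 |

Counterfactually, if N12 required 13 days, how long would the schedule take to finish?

19

The binding path is N3→N9 = 9+8 = 17; finish at 17 days.
N12 has 2 days of float (longest path through it is 15).
The binding chain switches to N5→N12 = 6+13 = 19; finish 19 days.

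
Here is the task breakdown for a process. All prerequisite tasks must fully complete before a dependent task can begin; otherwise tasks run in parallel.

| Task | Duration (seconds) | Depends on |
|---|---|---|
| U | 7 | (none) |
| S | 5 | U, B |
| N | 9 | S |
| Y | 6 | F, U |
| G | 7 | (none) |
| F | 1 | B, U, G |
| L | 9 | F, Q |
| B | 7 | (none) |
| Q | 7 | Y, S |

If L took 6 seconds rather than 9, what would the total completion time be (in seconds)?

Baseline: U→F→Y→Q→L = 7+1+6+7+9 = 30 → 30 seconds.
Since L is critical, the -3 change carries straight to that chain (now 27 seconds).
No other chain overtakes it, so the finish is 27 seconds.

27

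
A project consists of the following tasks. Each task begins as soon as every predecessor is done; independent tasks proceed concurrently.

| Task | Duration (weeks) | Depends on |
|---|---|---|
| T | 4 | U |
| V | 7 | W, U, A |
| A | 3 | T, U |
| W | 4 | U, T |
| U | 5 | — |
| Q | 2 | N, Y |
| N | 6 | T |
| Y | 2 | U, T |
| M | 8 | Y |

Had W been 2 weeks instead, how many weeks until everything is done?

Baseline: U→T→W→V = 5+4+4+7 = 20 → 20 weeks.
Since W is critical, the -2 change carries straight to that chain (now 18 weeks).
Now U→T→A→V = 5+4+3+7 = 19 is longest, so the finish becomes 19 weeks.

19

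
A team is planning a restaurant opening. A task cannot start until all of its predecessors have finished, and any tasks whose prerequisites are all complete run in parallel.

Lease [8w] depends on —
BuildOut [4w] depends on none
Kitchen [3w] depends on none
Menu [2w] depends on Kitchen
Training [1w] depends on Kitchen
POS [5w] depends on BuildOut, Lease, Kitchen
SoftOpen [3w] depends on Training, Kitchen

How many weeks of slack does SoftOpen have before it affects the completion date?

Lease→POS = 8+5 = 13 sets the makespan at 13 weeks.
SoftOpen finishes as early as 7 and must finish by 13.
Float = 13 − 7 = 6.

6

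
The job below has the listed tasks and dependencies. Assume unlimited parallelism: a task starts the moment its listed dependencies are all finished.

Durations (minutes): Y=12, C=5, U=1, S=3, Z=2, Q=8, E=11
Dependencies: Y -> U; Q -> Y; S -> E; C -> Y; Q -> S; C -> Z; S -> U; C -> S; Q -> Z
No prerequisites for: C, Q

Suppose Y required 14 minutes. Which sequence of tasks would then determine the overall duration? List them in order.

Q, Y, U

Critical path before the change: Q→S→E = 8+3+11 = 22 giving 22 minutes.
Y is off the critical path — its longest chain is 21 minutes, giving 1 of slack.
The binding chain switches to Q→Y→U = 8+14+1 = 23; finish 23 minutes.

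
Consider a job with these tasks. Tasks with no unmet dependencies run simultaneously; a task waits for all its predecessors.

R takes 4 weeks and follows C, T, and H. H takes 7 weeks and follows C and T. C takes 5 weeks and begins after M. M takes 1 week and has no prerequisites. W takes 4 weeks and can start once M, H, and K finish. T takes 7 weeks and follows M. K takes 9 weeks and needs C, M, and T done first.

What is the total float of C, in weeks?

2

Critical path: M→T→K→W = 1+7+9+4 = 21, so the finish is 21 weeks.
Longest path through C: 19 weeks (earliest finish 6, latest finish 8).
So C can slip 8 − 6 = 2 weeks.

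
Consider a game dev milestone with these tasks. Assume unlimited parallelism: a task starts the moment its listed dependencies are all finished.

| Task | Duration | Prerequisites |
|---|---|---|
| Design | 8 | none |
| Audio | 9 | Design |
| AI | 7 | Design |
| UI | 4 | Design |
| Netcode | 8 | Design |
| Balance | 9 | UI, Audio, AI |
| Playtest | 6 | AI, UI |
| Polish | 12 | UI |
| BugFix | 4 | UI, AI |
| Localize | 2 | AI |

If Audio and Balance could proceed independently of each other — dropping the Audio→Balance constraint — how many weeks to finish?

24

Before: longest chain Design→Audio→Balance = 8+9+9 = 26, finish 26.
Without Audio→Balance, Balance's earliest start moves from 17 to 15.
The longest chain is now Design→AI→Balance = 8+7+9 = 24, so the job takes 24 weeks.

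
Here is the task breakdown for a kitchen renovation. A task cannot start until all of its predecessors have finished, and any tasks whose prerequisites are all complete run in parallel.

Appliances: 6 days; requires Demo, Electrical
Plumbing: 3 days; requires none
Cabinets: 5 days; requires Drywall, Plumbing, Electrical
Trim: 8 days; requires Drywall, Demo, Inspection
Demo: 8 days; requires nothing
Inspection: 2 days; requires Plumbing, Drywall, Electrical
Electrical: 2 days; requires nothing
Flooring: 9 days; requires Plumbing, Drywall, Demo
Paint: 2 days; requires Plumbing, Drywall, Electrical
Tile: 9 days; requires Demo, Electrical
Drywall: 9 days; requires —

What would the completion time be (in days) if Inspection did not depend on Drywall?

With the dependency in place, Drywall→Inspection→Trim = 9+2+8 = 19 sets the finish at 19 days.
Without Drywall→Inspection, Inspection's earliest start moves from 9 to 3.
After: Drywall→Flooring = 9+9 = 18 → 18 days.

18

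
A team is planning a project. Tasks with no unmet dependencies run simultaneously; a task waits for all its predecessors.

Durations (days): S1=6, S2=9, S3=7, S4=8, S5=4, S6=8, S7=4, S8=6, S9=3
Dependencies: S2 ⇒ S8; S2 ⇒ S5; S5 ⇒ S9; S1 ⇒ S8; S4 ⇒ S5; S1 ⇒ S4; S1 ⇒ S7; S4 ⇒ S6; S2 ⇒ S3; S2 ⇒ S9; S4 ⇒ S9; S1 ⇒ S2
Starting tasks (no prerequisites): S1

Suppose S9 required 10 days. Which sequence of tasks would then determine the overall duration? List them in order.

S1, S2, S5, S9

Critical path before the change: S1→S2→S5→S9 = 6+9+4+3 = 22 giving 22 days.
S9 is on the critical path; changing it to 10 makes that path 29 days.
No other chain overtakes it, so the finish is 29 days.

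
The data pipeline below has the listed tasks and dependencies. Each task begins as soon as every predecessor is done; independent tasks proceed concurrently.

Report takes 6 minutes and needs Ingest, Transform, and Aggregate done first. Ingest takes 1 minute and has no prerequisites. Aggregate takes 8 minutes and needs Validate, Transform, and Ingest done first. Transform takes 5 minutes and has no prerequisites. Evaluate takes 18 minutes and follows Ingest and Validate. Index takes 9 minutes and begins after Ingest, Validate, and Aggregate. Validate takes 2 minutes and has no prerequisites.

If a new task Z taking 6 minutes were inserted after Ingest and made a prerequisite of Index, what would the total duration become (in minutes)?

Originally the schedule takes 22 minutes.
With Z inserted, Index now waits for max(Ingest, Validate, Aggregate, Z).
New critical path: Transform→Aggregate→Index = 5+8+9 = 22 ⇒ 22 minutes.

22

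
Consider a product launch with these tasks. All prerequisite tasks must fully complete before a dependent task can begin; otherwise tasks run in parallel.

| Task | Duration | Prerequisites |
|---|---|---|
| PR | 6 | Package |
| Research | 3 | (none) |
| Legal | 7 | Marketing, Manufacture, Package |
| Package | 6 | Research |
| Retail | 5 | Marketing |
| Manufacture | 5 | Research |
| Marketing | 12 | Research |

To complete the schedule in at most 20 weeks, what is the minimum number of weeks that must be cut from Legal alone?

Current finish: 22 weeks; target: 20.
Legal is on every critical path, so each week cut from Legal cuts the finish by one (this holds down to a finish of 20).
Need 22 − 20 = 2 weeks off Legal → Legal becomes 5 weeks, finish becomes 20.

2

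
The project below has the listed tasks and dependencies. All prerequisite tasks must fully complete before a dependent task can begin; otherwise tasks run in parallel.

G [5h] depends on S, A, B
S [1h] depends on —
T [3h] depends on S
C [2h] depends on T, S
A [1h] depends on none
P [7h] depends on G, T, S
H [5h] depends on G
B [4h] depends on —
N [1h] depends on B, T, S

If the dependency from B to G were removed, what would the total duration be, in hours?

With the dependency in place, B→G→P = 4+5+7 = 16 sets the finish at 16 hours.
Without B→G, G's earliest start moves from 4 to 1.
New critical path: A→G→P = 1+5+7 = 13 ⇒ 13 hours.

13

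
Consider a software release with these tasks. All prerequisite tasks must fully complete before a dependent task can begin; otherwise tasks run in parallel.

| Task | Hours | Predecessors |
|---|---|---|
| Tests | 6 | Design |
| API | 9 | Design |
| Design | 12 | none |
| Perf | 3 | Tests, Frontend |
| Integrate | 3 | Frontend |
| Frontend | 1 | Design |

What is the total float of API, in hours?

0

Critical path: Design→API = 12+9 = 21, so the finish is 21 hours.
API finishes as early as 21 and must finish by 21.
Slack of API = 12 − 12 = 0 hours.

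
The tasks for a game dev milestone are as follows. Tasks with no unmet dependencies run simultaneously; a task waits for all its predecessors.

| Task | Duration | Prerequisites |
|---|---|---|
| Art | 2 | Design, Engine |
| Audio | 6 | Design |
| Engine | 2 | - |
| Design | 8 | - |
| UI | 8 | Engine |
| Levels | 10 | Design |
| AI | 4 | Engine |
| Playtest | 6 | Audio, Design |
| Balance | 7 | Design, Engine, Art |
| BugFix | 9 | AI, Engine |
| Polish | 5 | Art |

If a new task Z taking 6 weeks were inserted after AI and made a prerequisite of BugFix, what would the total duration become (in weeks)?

Originally the job takes 20 weeks.
With Z inserted, BugFix now waits for max(AI, Engine, Z).
New critical path: Engine→AI→Z→BugFix = 2+4+6+9 = 21 ⇒ 21 weeks.

21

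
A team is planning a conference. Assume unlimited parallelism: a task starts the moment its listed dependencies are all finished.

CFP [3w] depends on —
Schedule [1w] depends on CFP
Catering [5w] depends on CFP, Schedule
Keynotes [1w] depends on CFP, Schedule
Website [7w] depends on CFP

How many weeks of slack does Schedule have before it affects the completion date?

Critical path: CFP→Website = 3+7 = 10, so the finish is 10 weeks.
Schedule finishes as early as 4 and must finish by 5.
Float = 10 − 9 = 1.

1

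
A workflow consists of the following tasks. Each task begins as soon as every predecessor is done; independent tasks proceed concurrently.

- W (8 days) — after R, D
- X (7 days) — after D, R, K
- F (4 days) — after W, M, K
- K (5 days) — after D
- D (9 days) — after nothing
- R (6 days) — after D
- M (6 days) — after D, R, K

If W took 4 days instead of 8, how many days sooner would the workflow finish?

2

As given, the longest chain is D→R→W→F = 9+6+8+4 = 27, so the finish is 27 days.
W is on the critical path; changing it to 4 makes that path 23 days.
The binding chain switches to D→R→M→F = 9+6+6+4 = 25; finish 25 days.
Change in finish: 25 − 27 = -2 days.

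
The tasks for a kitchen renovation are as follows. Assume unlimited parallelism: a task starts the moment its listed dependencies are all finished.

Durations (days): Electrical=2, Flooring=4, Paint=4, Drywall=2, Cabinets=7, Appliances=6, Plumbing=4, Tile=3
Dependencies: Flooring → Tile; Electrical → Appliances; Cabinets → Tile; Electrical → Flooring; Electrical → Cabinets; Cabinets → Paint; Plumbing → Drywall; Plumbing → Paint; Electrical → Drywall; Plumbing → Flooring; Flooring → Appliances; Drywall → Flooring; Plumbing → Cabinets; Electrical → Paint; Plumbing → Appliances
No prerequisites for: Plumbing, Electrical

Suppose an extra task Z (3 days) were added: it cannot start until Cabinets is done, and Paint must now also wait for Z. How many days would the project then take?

18

Originally the project takes 16 days.
With Z inserted, Paint now waits for max(Plumbing, Electrical, Cabinets, Z).
New critical path: Plumbing→Cabinets→Z→Paint = 4+7+3+4 = 18 ⇒ 18 days.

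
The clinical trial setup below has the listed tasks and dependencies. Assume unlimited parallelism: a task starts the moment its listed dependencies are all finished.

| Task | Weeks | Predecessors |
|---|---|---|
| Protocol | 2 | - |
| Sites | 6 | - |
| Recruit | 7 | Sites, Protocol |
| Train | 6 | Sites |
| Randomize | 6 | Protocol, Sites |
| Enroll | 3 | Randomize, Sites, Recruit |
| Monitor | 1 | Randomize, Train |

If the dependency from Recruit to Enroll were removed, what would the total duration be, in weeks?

15

Original critical path: Sites→Recruit→Enroll = 6+7+3 = 16 ⇒ 16 weeks.
Without Recruit→Enroll, Enroll's earliest start moves from 13 to 12.
After: Sites→Randomize→Enroll = 6+6+3 = 15 → 15 weeks.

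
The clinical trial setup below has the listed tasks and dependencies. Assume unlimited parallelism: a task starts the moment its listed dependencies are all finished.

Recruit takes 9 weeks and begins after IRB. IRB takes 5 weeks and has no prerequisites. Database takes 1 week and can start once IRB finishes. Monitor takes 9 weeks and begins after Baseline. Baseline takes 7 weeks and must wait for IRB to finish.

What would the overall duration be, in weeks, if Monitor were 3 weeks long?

15

Actual critical path: IRB→Baseline→Monitor = 5+7+9 = 21 ⇒ 21 weeks.
Monitor is on the critical path; changing it to 3 makes that path 15 weeks.
The critical path is still IRB→Baseline→Monitor; finish is now 15 weeks.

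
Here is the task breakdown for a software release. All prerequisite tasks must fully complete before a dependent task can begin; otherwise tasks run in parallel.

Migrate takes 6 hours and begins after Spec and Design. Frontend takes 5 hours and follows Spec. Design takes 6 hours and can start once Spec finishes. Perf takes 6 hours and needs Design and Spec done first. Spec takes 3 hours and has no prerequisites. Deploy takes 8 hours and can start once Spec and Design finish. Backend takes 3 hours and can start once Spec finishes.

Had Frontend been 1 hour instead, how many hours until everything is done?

17

The binding path is Spec→Design→Deploy = 3+6+8 = 17; finish at 17 hours.
Frontend is off the critical path — its longest chain is 8 hours, giving 9 of slack.
That remains the longest chain; total 17 hours.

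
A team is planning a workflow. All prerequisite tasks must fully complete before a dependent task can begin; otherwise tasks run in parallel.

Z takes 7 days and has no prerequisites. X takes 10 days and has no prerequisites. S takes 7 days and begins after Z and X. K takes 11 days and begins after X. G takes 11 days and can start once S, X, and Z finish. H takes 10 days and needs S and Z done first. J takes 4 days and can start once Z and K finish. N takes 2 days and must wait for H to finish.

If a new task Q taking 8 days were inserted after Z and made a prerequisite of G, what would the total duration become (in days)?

29

Originally the workflow takes 29 days.
With Q inserted, G now waits for max(S, X, Z, Q).
New critical path: X→S→H→N = 10+7+10+2 = 29 ⇒ 29 days.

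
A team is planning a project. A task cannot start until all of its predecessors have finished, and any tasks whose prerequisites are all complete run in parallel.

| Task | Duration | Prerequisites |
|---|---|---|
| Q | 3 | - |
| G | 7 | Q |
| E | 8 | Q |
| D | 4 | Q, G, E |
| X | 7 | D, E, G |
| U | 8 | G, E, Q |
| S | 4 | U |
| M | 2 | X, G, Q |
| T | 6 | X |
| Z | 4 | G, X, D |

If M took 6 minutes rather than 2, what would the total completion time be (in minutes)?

28

As given, the longest chain is Q→E→D→X→T = 3+8+4+7+6 = 28, so the finish is 28 minutes.
M has 4 minutes of float (longest path through it is 24).
Now Q→E→D→X→M = 3+8+4+7+6 = 28 is longest, so the finish becomes 28 minutes.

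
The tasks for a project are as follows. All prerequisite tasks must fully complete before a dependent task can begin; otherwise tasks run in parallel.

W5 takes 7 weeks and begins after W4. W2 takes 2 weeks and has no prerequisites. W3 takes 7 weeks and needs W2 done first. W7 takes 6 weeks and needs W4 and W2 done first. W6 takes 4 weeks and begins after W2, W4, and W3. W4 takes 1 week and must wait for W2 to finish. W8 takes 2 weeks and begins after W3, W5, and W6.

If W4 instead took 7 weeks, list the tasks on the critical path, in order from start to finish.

W2, W4, W5, W8

Critical path before the change: W2→W3→W6→W8 = 2+7+4+2 = 15 giving 15 weeks.
W4 has 3 weeks of float (longest path through it is 12).
The binding chain switches to W2→W4→W5→W8 = 2+7+7+2 = 18; finish 18 weeks.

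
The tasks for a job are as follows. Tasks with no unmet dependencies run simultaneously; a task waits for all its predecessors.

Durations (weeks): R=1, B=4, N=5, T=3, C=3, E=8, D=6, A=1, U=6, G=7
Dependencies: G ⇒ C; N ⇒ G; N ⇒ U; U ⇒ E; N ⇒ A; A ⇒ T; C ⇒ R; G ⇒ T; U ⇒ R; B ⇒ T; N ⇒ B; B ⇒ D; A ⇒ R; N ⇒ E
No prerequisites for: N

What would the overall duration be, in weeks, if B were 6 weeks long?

19

Baseline: N→U→E = 5+6+8 = 19 → 19 weeks.
B is off the critical path — its longest chain is 15 weeks, giving 4 of slack.
The critical path is still N→U→E; finish is now 19 weeks.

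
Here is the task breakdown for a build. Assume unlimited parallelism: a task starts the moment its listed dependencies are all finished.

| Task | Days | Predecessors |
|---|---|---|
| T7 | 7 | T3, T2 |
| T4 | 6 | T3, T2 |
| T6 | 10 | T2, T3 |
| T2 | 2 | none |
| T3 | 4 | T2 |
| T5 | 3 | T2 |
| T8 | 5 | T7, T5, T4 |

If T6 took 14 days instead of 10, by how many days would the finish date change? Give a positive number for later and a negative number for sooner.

2

The binding path is T2→T3→T7→T8 = 2+4+7+5 = 18; finish at 18 days.
T6 is off the critical path — its longest chain is 16 days, giving 2 of slack.
Now T2→T3→T6 = 2+4+14 = 20 is longest, so the finish becomes 20 days.
Change in finish: 20 − 18 = +2 days.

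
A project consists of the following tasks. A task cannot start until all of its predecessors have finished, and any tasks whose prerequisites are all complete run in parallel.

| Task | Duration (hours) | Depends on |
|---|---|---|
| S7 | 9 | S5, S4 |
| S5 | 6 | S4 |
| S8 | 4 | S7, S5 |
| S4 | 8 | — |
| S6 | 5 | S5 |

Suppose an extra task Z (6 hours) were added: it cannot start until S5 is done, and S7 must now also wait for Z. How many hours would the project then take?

33

Originally the project takes 27 hours.
With Z inserted, S7 now waits for max(S5, S4, Z).
New critical path: S4→S5→Z→S7→S8 = 8+6+6+9+4 = 33 ⇒ 33 hours.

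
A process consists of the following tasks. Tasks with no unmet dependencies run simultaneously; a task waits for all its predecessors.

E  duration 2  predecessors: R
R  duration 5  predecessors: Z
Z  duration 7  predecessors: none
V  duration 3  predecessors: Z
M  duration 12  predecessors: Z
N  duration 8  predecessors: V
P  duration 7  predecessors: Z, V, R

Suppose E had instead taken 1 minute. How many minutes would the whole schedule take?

Critical path before the change: Z→R→P = 7+5+7 = 19 giving 19 minutes.
The longest path through E is only 14 minutes, so E has float 5.
That remains the longest chain; total 19 minutes.

19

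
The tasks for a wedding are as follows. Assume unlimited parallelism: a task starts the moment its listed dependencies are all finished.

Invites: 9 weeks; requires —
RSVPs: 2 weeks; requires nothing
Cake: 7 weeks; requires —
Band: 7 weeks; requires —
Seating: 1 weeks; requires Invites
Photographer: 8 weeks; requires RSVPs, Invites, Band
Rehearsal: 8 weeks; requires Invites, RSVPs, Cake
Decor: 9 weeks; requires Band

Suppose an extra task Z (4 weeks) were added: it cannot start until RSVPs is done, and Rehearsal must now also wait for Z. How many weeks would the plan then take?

Originally the plan takes 17 weeks.
With Z inserted, Rehearsal now waits for max(Invites, RSVPs, Cake, Z).
New critical path: Invites→Photographer = 9+8 = 17 ⇒ 17 weeks.

17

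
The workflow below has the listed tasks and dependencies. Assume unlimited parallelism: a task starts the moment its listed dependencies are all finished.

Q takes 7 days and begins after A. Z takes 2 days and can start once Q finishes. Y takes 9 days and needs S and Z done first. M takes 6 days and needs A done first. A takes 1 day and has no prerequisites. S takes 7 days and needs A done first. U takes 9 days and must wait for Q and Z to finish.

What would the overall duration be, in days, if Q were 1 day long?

As given, the longest chain is A→Q→Z→U = 1+7+2+9 = 19, so the finish is 19 days.
Q lies on that path, so at 1 day the path becomes 13 days.
The binding chain switches to A→S→Y = 1+7+9 = 17; finish 17 days.

17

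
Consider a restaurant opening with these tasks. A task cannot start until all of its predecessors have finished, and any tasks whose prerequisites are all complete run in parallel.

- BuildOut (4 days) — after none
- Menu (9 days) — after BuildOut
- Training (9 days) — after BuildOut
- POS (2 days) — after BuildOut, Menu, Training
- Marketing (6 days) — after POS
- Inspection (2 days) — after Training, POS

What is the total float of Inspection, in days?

4

The longest chain is BuildOut→Menu→POS→Marketing = 4+9+2+6 = 21; overall finish 21 days.
Inspection finishes as early as 17 and must finish by 21.
Slack of Inspection = 19 − 15 = 4 days.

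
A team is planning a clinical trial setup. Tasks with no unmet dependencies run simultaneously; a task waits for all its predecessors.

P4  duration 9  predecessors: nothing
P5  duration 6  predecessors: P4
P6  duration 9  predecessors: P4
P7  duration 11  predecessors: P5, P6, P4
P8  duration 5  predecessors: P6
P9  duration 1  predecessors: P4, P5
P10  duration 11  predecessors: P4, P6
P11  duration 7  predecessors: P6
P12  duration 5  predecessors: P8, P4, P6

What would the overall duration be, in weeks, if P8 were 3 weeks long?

29

Critical path before the change: P4→P6→P7 = 9+9+11 = 29 giving 29 weeks.
P8 has 1 week of float (longest path through it is 28).
The critical path is still P4→P6→P7; finish is now 29 weeks.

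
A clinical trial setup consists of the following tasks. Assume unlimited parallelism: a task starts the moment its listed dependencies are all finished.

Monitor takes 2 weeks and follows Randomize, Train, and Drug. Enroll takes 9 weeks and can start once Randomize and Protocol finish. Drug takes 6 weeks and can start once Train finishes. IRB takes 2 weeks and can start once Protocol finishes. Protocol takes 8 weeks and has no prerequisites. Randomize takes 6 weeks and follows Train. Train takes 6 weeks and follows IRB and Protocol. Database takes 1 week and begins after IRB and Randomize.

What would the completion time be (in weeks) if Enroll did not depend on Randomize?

24

Before: longest chain Protocol→IRB→Train→Randomize→Enroll = 8+2+6+6+9 = 31, finish 31.
Without Randomize→Enroll, Enroll's earliest start moves from 22 to 8.
After: Protocol→IRB→Train→Randomize→Monitor = 8+2+6+6+2 = 24 → 24 weeks.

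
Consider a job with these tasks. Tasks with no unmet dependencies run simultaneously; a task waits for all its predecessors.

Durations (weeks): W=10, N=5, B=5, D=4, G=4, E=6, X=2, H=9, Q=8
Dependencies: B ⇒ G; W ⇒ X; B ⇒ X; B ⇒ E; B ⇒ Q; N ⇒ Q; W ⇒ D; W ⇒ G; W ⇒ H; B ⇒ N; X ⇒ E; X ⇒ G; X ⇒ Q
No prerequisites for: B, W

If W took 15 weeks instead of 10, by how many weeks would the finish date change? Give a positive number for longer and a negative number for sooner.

The binding path is W→X→Q = 10+2+8 = 20; finish at 20 weeks.
W is on the critical path; changing it to 15 makes that path 25 weeks.
The critical path is still W→X→Q; finish is now 25 weeks.
Change in finish: 25 − 20 = +5 weeks.

5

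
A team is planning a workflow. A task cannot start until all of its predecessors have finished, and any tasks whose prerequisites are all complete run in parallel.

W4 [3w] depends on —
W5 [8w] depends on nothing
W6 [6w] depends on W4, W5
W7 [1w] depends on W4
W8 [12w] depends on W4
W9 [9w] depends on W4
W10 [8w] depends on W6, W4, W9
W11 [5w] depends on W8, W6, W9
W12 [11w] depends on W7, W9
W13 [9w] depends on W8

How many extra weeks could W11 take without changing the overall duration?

4

W4→W8→W13 = 3+12+9 = 24 sets the makespan at 24 weeks.
Longest path through W11: 20 weeks (earliest finish 20, latest finish 24).
Float = 24 − 20 = 4.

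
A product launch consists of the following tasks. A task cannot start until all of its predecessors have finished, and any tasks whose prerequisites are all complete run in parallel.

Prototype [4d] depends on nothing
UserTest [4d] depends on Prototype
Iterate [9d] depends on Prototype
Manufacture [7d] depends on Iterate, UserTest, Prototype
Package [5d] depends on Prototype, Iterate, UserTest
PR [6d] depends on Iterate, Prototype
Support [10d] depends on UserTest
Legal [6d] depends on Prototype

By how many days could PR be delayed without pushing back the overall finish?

Critical path: Prototype→Iterate→Manufacture = 4+9+7 = 20, so the finish is 20 days.
Longest path through PR: 19 days (earliest finish 19, latest finish 20).
Slack of PR = 14 − 13 = 1 day.

1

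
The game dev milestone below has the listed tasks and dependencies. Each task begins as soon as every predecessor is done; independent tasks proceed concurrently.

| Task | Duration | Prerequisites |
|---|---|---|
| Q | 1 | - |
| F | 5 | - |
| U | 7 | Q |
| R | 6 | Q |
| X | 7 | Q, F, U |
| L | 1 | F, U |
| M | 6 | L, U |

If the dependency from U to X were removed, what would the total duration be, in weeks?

Before: longest chain Q→U→X = 1+7+7 = 15, finish 15.
Without U→X, X's earliest start moves from 8 to 5.
After: Q→U→L→M = 1+7+1+6 = 15 → 15 weeks.

15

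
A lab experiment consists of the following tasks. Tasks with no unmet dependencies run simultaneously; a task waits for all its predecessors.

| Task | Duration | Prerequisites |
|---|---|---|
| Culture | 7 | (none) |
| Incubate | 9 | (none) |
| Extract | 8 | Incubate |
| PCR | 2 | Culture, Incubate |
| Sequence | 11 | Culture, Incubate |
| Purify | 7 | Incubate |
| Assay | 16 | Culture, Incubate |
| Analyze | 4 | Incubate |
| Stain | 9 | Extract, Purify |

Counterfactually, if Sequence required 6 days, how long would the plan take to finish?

26

As given, the longest chain is Incubate→Extract→Stain = 9+8+9 = 26, so the finish is 26 days.
The longest path through Sequence is only 20 days, so Sequence has float 6.
No other chain overtakes it, so the finish is 26 days.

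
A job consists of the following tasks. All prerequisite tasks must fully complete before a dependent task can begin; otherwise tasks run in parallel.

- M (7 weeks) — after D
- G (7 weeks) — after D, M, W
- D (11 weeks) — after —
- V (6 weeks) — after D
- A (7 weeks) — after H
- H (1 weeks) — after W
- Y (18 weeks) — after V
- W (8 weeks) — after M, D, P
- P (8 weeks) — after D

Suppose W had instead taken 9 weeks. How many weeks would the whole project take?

Critical path before the change: D→P→W→H→A = 11+8+8+1+7 = 35 giving 35 weeks.
Since W is critical, the +1 change carries straight to that chain (now 36 weeks).
No other chain overtakes it, so the finish is 36 weeks.

36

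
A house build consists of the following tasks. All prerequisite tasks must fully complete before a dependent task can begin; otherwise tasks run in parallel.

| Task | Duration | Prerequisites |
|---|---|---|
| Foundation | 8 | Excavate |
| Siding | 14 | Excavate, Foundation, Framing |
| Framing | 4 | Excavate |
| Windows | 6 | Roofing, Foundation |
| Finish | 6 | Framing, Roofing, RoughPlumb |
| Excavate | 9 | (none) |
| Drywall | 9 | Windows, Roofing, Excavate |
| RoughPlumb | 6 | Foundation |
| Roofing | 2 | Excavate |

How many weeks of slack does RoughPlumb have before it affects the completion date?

The longest chain is Excavate→Foundation→Windows→Drywall = 9+8+6+9 = 32; overall finish 32 weeks.
The longest chain containing RoughPlumb totals 29 weeks.
Slack of RoughPlumb = 20 − 17 = 3 weeks.

3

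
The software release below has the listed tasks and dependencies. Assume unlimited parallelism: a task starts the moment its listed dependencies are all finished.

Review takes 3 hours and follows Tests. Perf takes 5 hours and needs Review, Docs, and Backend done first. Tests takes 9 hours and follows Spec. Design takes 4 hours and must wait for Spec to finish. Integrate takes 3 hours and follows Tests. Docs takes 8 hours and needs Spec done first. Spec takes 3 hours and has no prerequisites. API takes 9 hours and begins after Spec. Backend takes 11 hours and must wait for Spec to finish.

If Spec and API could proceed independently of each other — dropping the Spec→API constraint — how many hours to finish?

With the dependency in place, Spec→Tests→Review→Perf = 3+9+3+5 = 20 sets the finish at 20 hours.
Without Spec→API, API's earliest start moves from 3 to 0.
After: Spec→Tests→Review→Perf = 3+9+3+5 = 20 → 20 hours.

20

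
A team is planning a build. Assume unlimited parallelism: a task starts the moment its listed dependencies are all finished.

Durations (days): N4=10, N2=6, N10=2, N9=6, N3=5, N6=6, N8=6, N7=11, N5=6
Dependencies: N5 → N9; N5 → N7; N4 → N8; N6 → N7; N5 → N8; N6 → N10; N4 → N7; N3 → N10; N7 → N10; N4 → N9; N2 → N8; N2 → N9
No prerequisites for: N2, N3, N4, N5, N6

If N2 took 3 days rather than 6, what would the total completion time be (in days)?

23

The binding path is N4→N7→N10 = 10+11+2 = 23; finish at 23 days.
N2 has 11 days of float (longest path through it is 12).
No other chain overtakes it, so the finish is 23 days.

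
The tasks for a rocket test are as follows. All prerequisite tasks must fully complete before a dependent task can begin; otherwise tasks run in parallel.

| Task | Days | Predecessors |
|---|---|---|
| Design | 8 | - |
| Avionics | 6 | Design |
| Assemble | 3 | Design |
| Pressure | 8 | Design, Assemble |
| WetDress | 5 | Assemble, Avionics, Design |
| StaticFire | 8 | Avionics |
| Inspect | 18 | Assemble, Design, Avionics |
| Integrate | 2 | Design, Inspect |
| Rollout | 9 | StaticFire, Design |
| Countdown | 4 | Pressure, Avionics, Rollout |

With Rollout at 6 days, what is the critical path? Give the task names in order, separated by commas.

Design, Avionics, Inspect, Integrate

Baseline: Design→Avionics→StaticFire→Rollout→Countdown = 8+6+8+9+4 = 35 → 35 days.
Rollout is on the critical path; changing it to 6 makes that path 32 days.
The binding chain switches to Design→Avionics→Inspect→Integrate = 8+6+18+2 = 34; finish 34 days.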